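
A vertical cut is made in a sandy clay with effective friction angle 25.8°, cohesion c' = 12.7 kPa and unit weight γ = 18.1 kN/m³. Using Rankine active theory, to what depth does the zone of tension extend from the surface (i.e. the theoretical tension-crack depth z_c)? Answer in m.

2.24 m

K_a = tan²(45° − 25.8°/2) = 0.3935; √K_a = 0.6273.
The active pressure is zero where K_a γ z = 2c√K_a, so z_c = 2c/(γ√K_a) = 2×12.7/(18.1×0.6273) = 2.237 m.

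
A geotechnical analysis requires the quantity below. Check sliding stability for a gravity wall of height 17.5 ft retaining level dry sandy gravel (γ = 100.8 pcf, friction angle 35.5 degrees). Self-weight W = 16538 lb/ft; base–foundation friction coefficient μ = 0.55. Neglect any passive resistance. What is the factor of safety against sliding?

K_a = tan²(45° − 35.5°/2) = 0.2653.
P_a = ½K_aγH² = 0.5×0.2653×100.8×17.5² = 4094 lb/ft, acting at H/3 = 5.833 ft above the base.
FS_sliding = μW / P_a = 0.55×16538 / 4094 = 2.222.

2.22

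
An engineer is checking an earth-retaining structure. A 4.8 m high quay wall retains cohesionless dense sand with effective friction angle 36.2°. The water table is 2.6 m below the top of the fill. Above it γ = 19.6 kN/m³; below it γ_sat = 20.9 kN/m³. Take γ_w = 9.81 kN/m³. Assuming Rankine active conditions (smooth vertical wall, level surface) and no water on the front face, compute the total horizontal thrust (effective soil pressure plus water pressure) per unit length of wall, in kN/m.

K_a = tan²(45° − φ/2) = 0.2574.
γ' = 20.9 − 9.81 = 11.09 kN/m³. Depth below WT = 2.2 m.
σ'_h at WT = K_a γ d_w = 13.12 kPa; at base = 13.12 + K_a γ' × 2.2 = 19.40 kPa.
P₁ (0–2.6 m) = ½×13.12×2.6 = 17.05. P₂ (2.6–4.8 m) = ½(13.12+19.40)×2.2 = 35.76.
P_w = ½ γ_w h₂² = 0.5×9.81×2.2² = 23.74. Total = 17.05+35.76+23.74 = 76.55 kN/m.

76.6 kN/m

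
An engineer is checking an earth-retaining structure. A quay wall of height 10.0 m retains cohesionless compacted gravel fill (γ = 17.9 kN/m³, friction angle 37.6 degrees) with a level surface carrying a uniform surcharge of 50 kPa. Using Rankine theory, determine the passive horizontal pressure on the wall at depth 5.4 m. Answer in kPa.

606 kPa

K_p = (1 + sin φ)/(1 − sin φ) = 4.130.
σ_v = γz + q = 17.9 × 5.4 + 50 = 146.7 kPa.
σ_h = K_p σ_v = 4.130 × 146.7 = 605.7 kPa.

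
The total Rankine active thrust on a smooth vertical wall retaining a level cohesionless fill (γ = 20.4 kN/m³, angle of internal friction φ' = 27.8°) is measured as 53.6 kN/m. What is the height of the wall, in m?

3.80 m

K_a = 0.3639. P_a = ½ K_a γ H² ⇒ H = √(2P_a/(K_a γ)).
H = √(2×53.6/(0.3639×20.4)) = 3.800 m.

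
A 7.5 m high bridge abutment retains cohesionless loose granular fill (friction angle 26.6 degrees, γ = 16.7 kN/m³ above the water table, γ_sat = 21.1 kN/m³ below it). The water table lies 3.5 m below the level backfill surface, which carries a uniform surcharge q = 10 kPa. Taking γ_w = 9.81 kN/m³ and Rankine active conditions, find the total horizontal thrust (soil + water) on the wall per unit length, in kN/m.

270 kN/m

K_a = tan²(45° − φ/2) = 0.3814.
γ' = 21.1 − 9.81 = 11.29 kN/m³. h₂ = H − d_w = 4.0 m.
σ'_h: at surface K_a·q = 3.814; at WT K_a(q+γd_w) = 26.11; at base K_a(q+γd_w+γ'h₂) = 43.34 kPa.
P₁ = ½(3.814+26.11)×3.5 = 52.37; P₂ = ½(26.11+43.34)×4.0 = 138.9; P_w = ½γ_w h₂² = 78.48.
Total = 52.37+138.9+78.48 = 269.7 kN/m.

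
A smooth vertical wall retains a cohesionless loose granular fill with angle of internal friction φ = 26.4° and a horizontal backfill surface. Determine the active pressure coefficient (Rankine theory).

K_a = (1 − sin φ)/(1 + sin φ) = (1 − sin 26.4°)/(1 + sin 26.4°) = 0.3844.

0.384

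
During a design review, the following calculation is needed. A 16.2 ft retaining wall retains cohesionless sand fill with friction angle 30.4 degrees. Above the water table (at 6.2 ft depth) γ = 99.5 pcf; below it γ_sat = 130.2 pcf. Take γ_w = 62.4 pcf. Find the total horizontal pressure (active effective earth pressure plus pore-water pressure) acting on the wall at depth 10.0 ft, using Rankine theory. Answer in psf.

524 psf

K_a = (1 − sin φ)/(1 + sin φ) = 0.3280.
γ' = 130.2 − 62.4 = 67.80 pcf.
Effective vertical stress at 10.0 ft: σ'_v = 99.5×6.2 + 67.80×3.80 = 874.5 psf.
σ'_h = K_a σ'_v = 0.3280 × 874.5 = 286.8 psf; u = γ_w × 3.80 = 237.1 psf.
Total σ_h = 286.8 + 237.1 = 524.0 psf.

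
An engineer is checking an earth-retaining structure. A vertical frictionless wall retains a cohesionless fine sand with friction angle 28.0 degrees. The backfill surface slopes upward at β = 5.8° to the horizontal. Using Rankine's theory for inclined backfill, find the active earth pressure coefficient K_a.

K_a = cos β · (cos β − √(cos²β − cos²φ)) / (cos β + √(cos²β − cos²φ)).
cos β = 0.9949, cos φ = 0.8829, √(cos²β − cos²φ) = 0.4585.
K_a = 0.9949 × (0.9949 − 0.4585)/(0.9949 + 0.4585) = 0.3672.

0.367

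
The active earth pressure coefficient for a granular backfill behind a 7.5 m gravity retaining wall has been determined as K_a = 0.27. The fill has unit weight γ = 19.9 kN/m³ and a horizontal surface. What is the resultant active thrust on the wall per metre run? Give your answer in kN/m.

151 kN/m

P = ½ K_a γ H² = 0.5 × 0.27 × 19.9 × 7.5² = 151.1 kN/m.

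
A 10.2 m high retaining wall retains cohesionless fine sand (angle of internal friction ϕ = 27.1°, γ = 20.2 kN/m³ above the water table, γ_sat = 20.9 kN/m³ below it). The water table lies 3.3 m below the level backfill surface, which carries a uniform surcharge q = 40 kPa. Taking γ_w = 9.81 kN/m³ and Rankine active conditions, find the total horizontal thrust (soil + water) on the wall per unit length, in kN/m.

K_a = tan²(45° − φ/2) = 0.3741.
γ' = 20.9 − 9.81 = 11.09 kN/m³. h₂ = H − d_w = 6.9 m.
σ'_h: at surface K_a·q = 14.96; at WT K_a(q+γd_w) = 39.90; at base K_a(q+γd_w+γ'h₂) = 68.52 kPa.
P₁ = ½(14.96+39.90)×3.3 = 90.52; P₂ = ½(39.90+68.52)×6.9 = 374.0; P_w = ½γ_w h₂² = 233.5.
Total = 90.52+374.0+233.5 = 698.1 kN/m.

698 kN/m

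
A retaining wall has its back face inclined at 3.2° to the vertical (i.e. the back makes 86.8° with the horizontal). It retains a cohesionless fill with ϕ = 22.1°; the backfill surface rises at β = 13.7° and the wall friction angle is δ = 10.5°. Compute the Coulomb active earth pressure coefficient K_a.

K_a = sin²(α+φ) / [sin²α · sin(α−δ) · (1 + √{sin(φ+δ)sin(φ−β) / (sin(α−δ)sin(α+β))})²].
With α = 86.8°, φ = 22.1°, δ = 10.5°, β = 13.7°: K_a = 0.5579.

0.558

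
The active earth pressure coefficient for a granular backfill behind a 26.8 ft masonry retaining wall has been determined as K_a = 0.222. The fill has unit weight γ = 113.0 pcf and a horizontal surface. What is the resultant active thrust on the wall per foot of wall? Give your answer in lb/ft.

P = ½ K_a γ H² = 0.5 × 0.222 × 113.0 × 26.8² = 9009 lb/ft.

9010 lb/ft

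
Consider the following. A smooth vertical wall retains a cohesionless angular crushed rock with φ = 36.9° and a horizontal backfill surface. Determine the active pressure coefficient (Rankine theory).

0.250

K_a = tan²(45° − φ/2) = tan²(26.55°) = 0.2497.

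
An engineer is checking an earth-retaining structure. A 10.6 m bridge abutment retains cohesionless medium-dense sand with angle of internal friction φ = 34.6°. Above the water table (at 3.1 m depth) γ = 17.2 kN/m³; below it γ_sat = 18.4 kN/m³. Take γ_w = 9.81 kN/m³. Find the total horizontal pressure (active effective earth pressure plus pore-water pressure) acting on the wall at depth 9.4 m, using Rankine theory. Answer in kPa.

K_a = (1 − sin φ)/(1 + sin φ) = 0.2756.
γ' = 18.4 − 9.81 = 8.590 kN/m³.
Effective vertical stress at 9.4 m: σ'_v = 17.2×3.1 + 8.590×6.30 = 107.4 kPa.
σ'_h = K_a σ'_v = 0.2756 × 107.4 = 29.61 kPa; u = γ_w × 6.30 = 61.80 kPa.
Total σ_h = 29.61 + 61.80 = 91.42 kPa.

91.4 kPa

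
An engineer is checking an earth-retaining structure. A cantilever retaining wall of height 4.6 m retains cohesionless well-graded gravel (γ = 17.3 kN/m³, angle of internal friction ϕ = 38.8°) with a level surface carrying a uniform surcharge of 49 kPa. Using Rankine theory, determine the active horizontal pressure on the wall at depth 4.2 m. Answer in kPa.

K_a = (1 − sin φ)/(1 + sin φ) = 0.2296.
σ_v = γz + q = 17.3 × 4.2 + 49 = 121.7 kPa.
σ_h = K_a σ_v = 0.2296 × 121.7 = 27.93 kPa.

27.9 kPa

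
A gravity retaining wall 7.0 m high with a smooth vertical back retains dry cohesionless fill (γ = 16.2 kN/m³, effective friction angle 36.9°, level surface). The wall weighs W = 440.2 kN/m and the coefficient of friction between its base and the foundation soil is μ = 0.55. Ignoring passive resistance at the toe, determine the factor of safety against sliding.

2.44

K_a = tan²(45° − 36.9°/2) = 0.2497.
P_a = ½K_aγH² = 0.5×0.2497×16.2×7.0² = 99.09 kN/m, acting at H/3 = 2.333 m above the base.
FS_sliding = μW / P_a = 0.55×440.2 / 99.09 = 2.443.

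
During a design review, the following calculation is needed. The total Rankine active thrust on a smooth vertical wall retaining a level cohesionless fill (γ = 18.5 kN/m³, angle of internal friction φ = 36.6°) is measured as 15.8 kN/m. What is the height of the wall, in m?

K_a = 0.2530. P_a = ½ K_a γ H² ⇒ H = √(2P_a/(K_a γ)).
H = √(2×15.8/(0.2530×18.5)) = 2.599 m.

2.60 m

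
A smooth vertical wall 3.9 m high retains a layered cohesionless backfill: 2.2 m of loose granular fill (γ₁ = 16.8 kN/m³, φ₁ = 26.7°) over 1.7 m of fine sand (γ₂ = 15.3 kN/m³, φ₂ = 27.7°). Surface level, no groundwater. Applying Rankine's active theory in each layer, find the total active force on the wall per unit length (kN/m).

K_a1 = tan²(45°−26.7°/2) = 0.3800; K_a2 = tan²(45°−27.7°/2) = 0.3653.
Layer 1: σ at base = K_a1 γ₁ h₁ = 14.04 kPa; P₁ = ½×14.04×2.2 = 15.45.
Layer 2: σ_v at top = γ₁h₁ = 36.96; σ_h top = K_a2×36.96 = 13.50; σ_h base = K_a2×(36.96+15.3×1.7) = 23.01.
P₂ = ½(13.50+23.01)×1.7 = 31.03. Total P_a = 15.45+31.03 = 46.48 kN/m.

46.5 kN/m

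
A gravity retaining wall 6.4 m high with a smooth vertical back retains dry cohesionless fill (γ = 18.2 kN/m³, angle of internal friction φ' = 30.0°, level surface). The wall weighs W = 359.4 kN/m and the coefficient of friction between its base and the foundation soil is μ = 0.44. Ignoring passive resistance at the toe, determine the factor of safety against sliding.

1.27

K_a = tan²(45° − 30.0°/2) = 0.3333.
P_a = ½K_aγH² = 0.5×0.3333×18.2×6.4² = 124.2 kN/m, acting at H/3 = 2.133 m above the base.
FS_sliding = μW / P_a = 0.44×359.4 / 124.2 = 1.273.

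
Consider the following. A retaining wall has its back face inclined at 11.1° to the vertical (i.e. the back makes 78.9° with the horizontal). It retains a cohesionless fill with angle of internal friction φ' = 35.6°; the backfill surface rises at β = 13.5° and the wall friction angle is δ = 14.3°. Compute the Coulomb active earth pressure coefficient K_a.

K_a = sin²(α+φ) / [sin²α · sin(α−δ) · (1 + √{sin(φ+δ)sin(φ−β) / (sin(α−δ)sin(α+β))})²].
With α = 78.9°, φ = 35.6°, δ = 14.3°, β = 13.5°: K_a = 0.3888.

0.389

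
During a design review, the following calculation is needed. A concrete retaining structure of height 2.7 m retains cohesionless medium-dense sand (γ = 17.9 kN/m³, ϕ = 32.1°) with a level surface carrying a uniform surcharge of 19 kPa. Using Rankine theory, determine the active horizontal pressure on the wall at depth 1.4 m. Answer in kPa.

13.5 kPa

K_a = (1 − sin φ)/(1 + sin φ) = 0.3060.
σ_v = γz + q = 17.9 × 1.4 + 19 = 44.06 kPa.
σ_h = K_a σ_v = 0.3060 × 44.06 = 13.48 kPa.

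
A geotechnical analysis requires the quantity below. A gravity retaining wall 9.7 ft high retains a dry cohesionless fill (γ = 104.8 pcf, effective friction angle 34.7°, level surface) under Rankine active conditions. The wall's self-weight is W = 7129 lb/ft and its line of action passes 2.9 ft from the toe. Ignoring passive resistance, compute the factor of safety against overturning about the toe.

K_a = tan²(45° − 34.7°/2) = 0.2745.
P_a = ½K_aγH² = 0.5×0.2745×104.8×9.7² = 1353 lb/ft, acting at H/3 = 3.233 ft above the base.
Overturning moment M_o = P_a × H/3 = 1353 × 3.233 = 4375.
Resisting moment M_r = W × 2.9 = 7129 × 2.9 = 20670.
FS_overturning = M_r/M_o = 20670/4375 = 4.725.

4.73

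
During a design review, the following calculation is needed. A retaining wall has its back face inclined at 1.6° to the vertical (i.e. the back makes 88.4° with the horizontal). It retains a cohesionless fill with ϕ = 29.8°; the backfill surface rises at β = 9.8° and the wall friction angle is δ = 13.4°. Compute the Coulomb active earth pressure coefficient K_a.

0.360

K_a = sin²(α+φ) / [sin²α · sin(α−δ) · (1 + √{sin(φ+δ)sin(φ−β) / (sin(α−δ)sin(α+β))})²].
With α = 88.4°, φ = 29.8°, δ = 13.4°, β = 9.8°: K_a = 0.3601.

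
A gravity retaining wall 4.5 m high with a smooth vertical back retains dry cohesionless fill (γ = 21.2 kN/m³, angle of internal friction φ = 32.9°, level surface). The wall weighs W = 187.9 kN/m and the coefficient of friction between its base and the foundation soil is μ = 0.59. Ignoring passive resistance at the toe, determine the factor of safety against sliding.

1.74

K_a = tan²(45° − 32.9°/2) = 0.2960.
P_a = ½K_aγH² = 0.5×0.2960×21.2×4.5² = 63.54 kN/m, acting at H/3 = 1.500 m above the base.
FS_sliding = μW / P_a = 0.59×187.9 / 63.54 = 1.745.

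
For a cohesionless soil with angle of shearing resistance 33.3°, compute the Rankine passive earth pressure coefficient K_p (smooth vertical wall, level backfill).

K_p = (1 + sin φ)/(1 − sin φ) = tan²(45° + 33.3°/2) = 3.435.

3.43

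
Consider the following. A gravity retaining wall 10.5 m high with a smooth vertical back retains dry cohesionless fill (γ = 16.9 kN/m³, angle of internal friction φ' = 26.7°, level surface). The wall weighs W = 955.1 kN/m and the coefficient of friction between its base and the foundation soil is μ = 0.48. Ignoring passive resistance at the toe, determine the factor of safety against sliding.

K_a = tan²(45° − 26.7°/2) = 0.3800.
P_a = ½K_aγH² = 0.5×0.3800×16.9×10.5² = 354.0 kN/m, acting at H/3 = 3.500 m above the base.
FS_sliding = μW / P_a = 0.48×955.1 / 354.0 = 1.295.

1.30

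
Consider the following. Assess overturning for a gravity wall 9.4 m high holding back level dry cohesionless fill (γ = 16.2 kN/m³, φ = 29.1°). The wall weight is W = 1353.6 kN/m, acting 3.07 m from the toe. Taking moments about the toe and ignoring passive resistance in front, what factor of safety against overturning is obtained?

K_a = tan²(45° − 29.1°/2) = 0.3456.
P_a = ½K_aγH² = 0.5×0.3456×16.2×9.4² = 247.3 kN/m, acting at H/3 = 3.133 m above the base.
Overturning moment M_o = P_a × H/3 = 247.3 × 3.133 = 775.0.
Resisting moment M_r = W × 3.07 = 1353.6 × 3.07 = 4156.
FS_overturning = M_r/M_o = 4156/775.0 = 5.362.

5.36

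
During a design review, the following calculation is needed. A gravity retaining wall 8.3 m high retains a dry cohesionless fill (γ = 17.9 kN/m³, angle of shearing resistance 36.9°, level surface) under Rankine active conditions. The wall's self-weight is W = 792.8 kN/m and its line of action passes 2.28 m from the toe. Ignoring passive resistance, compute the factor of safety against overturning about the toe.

K_a = tan²(45° − 36.9°/2) = 0.2497.
P_a = ½K_aγH² = 0.5×0.2497×17.9×8.3² = 153.9 kN/m, acting at H/3 = 2.767 m above the base.
Overturning moment M_o = P_a × H/3 = 153.9 × 2.767 = 425.9.
Resisting moment M_r = W × 2.28 = 792.8 × 2.28 = 1808.
FS_overturning = M_r/M_o = 1808/425.9 = 4.244.

4.24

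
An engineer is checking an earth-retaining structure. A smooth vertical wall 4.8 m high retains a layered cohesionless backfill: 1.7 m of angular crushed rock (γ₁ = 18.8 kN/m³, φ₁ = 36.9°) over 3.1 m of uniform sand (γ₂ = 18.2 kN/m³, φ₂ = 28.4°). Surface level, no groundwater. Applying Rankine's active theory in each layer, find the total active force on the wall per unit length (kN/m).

73.1 kN/m

K_a1 = tan²(45°−36.9°/2) = 0.2497; K_a2 = tan²(45°−28.4°/2) = 0.3554.
Layer 1: σ at base = K_a1 γ₁ h₁ = 7.980 kPa; P₁ = ½×7.980×1.7 = 6.783.
Layer 2: σ_v at top = γ₁h₁ = 31.96; σ_h top = K_a2×31.96 = 11.36; σ_h base = K_a2×(31.96+18.2×3.1) = 31.41.
P₂ = ½(11.36+31.41)×3.1 = 66.28. Total P_a = 6.783+66.28 = 73.07 kN/m.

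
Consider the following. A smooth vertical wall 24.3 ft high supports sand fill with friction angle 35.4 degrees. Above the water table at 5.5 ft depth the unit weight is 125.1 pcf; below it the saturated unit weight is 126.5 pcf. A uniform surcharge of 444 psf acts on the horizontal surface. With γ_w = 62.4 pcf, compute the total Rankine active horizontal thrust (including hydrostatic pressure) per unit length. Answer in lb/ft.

20900 lb/ft

K_a = tan²(45° − φ/2) = 0.2664.
γ' = 126.5 − 62.4 = 64.10 pcf. h₂ = H − d_w = 18.8 ft.
σ'_h: at surface K_a·q = 118.3; at WT K_a(q+γd_w) = 301.6; at base K_a(q+γd_w+γ'h₂) = 622.6 psf.
P₁ = ½(118.3+301.6)×5.5 = 1155; P₂ = ½(301.6+622.6)×18.8 = 8687; P_w = ½γ_w h₂² = 11030.
Total = 1155+8687+11030 = 20870 lb/ft.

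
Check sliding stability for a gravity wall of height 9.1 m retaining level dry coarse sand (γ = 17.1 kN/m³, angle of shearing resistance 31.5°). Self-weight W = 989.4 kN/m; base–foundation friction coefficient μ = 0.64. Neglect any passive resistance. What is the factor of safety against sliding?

K_a = tan²(45° − 31.5°/2) = 0.3136.
P_a = ½K_aγH² = 0.5×0.3136×17.1×9.1² = 222.1 kN/m, acting at H/3 = 3.033 m above the base.
FS_sliding = μW / P_a = 0.64×989.4 / 222.1 = 2.852.

2.85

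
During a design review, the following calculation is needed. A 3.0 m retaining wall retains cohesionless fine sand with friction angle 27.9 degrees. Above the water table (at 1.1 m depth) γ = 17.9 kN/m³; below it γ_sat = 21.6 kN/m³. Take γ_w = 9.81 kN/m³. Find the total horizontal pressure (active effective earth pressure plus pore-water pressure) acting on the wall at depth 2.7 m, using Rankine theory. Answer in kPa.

K_a = (1 − sin φ)/(1 + sin φ) = 0.3625.
γ' = 21.6 − 9.81 = 11.79 kN/m³.
Effective vertical stress at 2.7 m: σ'_v = 17.9×1.1 + 11.79×1.60 = 38.55 kPa.
σ'_h = K_a σ'_v = 0.3625 × 38.55 = 13.97 kPa; u = γ_w × 1.60 = 15.70 kPa.
Total σ_h = 13.97 + 15.70 = 29.67 kPa.

29.7 kPa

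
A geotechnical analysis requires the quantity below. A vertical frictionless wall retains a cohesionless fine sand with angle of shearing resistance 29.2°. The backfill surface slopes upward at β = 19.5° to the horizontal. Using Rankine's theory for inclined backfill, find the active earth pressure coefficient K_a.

0.426

K_a = cos β · (cos β − √(cos²β − cos²φ)) / (cos β + √(cos²β − cos²φ)).
cos β = 0.9426, cos φ = 0.8729, √(cos²β − cos²φ) = 0.3558.
K_a = 0.9426 × (0.9426 − 0.3558)/(0.9426 + 0.3558) = 0.4261.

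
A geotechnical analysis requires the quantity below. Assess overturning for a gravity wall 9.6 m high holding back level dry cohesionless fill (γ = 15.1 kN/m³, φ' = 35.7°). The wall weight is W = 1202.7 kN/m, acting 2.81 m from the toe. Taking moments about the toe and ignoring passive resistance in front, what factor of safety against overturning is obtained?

K_a = tan²(45° − 35.7°/2) = 0.2630.
P_a = ½K_aγH² = 0.5×0.2630×15.1×9.6² = 183.0 kN/m, acting at H/3 = 3.200 m above the base.
Overturning moment M_o = P_a × H/3 = 183.0 × 3.200 = 585.6.
Resisting moment M_r = W × 2.81 = 1202.7 × 2.81 = 3380.
FS_overturning = M_r/M_o = 3380/585.6 = 5.771.

5.77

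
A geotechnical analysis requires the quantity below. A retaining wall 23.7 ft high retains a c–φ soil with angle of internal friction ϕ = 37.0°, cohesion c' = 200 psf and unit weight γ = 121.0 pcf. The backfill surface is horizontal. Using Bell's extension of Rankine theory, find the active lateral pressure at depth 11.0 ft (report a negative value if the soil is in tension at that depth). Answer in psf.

131 psf

K_a = (1 − sin φ)/(1 + sin φ) = 0.2486.
σ_a = K_a γ z − 2c√K_a = 0.2486×121.0×11.0 − 2×200×0.4986 = 131.4 psf.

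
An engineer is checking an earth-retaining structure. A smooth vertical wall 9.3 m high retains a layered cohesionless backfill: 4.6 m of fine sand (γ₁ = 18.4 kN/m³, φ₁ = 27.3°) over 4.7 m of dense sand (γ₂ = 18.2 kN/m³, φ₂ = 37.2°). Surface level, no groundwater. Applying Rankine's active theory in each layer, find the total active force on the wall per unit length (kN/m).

K_a1 = tan²(45°−27.3°/2) = 0.3711; K_a2 = tan²(45°−37.2°/2) = 0.2464.
Layer 1: σ at base = K_a1 γ₁ h₁ = 31.41 kPa; P₁ = ½×31.41×4.6 = 72.25.
Layer 2: σ_v at top = γ₁h₁ = 84.64; σ_h top = K_a2×84.64 = 20.86; σ_h base = K_a2×(84.64+18.2×4.7) = 41.94.
P₂ = ½(20.86+41.94)×4.7 = 147.6. Total P_a = 72.25+147.6 = 219.8 kN/m.

220 kN/m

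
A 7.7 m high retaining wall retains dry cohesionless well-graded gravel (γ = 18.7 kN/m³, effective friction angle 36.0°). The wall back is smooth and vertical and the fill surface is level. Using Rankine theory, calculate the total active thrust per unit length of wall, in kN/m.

144 kN/m

K_a = tan²(45° − φ/2) = 0.2596.
P_a = ½ K_a γ H² = 0.5 × 0.2596 × 18.7 × 7.7² = 143.9 kN/m.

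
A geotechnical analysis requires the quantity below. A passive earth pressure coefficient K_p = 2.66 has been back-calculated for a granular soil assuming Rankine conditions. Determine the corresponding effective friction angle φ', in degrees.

K_p = (1+sin φ)/(1−sin φ) ⇒ sin φ = (K_p − 1)/(K_p + 1) = 0.4536.
φ = arcsin(0.4536) = 26.97°.

27.0°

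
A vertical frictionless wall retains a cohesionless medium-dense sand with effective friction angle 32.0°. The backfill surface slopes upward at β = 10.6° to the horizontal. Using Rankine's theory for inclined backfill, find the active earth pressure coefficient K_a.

0.323

K_a = cos β · (cos β − √(cos²β − cos²φ)) / (cos β + √(cos²β − cos²φ)).
cos β = 0.9829, cos φ = 0.8480, √(cos²β − cos²φ) = 0.4970.
K_a = 0.9829 × (0.9829 − 0.4970)/(0.9829 + 0.4970) = 0.3228.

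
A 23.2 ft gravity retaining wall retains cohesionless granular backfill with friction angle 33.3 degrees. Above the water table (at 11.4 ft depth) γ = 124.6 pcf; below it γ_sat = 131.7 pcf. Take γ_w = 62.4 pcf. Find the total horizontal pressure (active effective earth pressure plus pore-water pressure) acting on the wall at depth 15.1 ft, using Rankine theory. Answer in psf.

719 psf

K_a = (1 − sin φ)/(1 + sin φ) = 0.2911.
γ' = 131.7 − 62.4 = 69.30 pcf.
Effective vertical stress at 15.1 ft: σ'_v = 124.6×11.4 + 69.30×3.70 = 1677 psf.
σ'_h = K_a σ'_v = 0.2911 × 1677 = 488.2 psf; u = γ_w × 3.70 = 230.9 psf.
Total σ_h = 488.2 + 230.9 = 719.1 psf.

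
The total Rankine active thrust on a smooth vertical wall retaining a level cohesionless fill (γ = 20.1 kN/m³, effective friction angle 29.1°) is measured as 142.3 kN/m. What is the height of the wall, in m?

K_a = 0.3456. P_a = ½ K_a γ H² ⇒ H = √(2P_a/(K_a γ)).
H = √(2×142.3/(0.3456×20.1)) = 6.401 m.

6.40 m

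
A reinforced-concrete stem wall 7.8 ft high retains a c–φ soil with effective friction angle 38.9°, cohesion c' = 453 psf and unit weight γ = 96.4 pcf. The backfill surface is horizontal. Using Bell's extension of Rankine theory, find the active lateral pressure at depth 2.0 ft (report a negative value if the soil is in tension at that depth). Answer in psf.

K_a = (1 − sin φ)/(1 + sin φ) = 0.2285.
σ_a = K_a γ z − 2c√K_a = 0.2285×96.4×2.0 − 2×453×0.4780 = -389.1 psf.

-389 psf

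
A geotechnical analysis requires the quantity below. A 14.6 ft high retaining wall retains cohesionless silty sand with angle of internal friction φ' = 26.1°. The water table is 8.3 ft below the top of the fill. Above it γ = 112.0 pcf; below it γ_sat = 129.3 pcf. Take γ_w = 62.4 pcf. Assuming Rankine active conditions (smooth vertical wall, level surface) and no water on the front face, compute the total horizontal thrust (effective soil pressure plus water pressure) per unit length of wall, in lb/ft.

5530 lb/ft

K_a = tan²(45° − φ/2) = 0.3889.
γ' = 129.3 − 62.4 = 66.90 pcf. Depth below WT = 6.3 ft.
σ'_h at WT = K_a γ d_w = 361.6 psf; at base = 361.6 + K_a γ' × 6.3 = 525.5 psf.
P₁ (0–8.3 ft) = ½×361.6×8.3 = 1500. P₂ (8.3–14.6 ft) = ½(361.6+525.5)×6.3 = 2794.
P_w = ½ γ_w h₂² = 0.5×62.4×6.3² = 1238. Total = 1500+2794+1238 = 5533 lb/ft.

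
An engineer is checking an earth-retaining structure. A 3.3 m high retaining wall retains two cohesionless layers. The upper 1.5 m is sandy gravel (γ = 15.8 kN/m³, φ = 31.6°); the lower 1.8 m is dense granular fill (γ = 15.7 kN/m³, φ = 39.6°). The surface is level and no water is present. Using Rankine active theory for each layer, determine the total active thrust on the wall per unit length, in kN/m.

20.6 kN/m

K_a1 = tan²(45°−31.6°/2) = 0.3123; K_a2 = tan²(45°−39.6°/2) = 0.2214.
Layer 1: σ at base = K_a1 γ₁ h₁ = 7.403 kPa; P₁ = ½×7.403×1.5 = 5.552.
Layer 2: σ_v at top = γ₁h₁ = 23.70; σ_h top = K_a2×23.70 = 5.248; σ_h base = K_a2×(23.70+15.7×1.8) = 11.51.
P₂ = ½(5.248+11.51)×1.8 = 15.08. Total P_a = 5.552+15.08 = 20.63 kN/m.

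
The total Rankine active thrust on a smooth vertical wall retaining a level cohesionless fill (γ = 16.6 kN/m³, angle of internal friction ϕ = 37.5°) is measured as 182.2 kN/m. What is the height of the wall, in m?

9.50 m

K_a = 0.2432. P_a = ½ K_a γ H² ⇒ H = √(2P_a/(K_a γ)).
H = √(2×182.2/(0.2432×16.6)) = 9.501 m.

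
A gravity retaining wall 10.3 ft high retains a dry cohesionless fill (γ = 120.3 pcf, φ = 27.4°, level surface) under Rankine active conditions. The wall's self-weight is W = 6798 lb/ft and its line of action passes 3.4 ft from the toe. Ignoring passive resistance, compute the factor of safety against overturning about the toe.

K_a = tan²(45° − 27.4°/2) = 0.3697.
P_a = ½K_aγH² = 0.5×0.3697×120.3×10.3² = 2359 lb/ft, acting at H/3 = 3.433 ft above the base.
Overturning moment M_o = P_a × H/3 = 2359 × 3.433 = 8099.
Resisting moment M_r = W × 3.4 = 6798 × 3.4 = 23110.
FS_overturning = M_r/M_o = 23110/8099 = 2.854.

2.85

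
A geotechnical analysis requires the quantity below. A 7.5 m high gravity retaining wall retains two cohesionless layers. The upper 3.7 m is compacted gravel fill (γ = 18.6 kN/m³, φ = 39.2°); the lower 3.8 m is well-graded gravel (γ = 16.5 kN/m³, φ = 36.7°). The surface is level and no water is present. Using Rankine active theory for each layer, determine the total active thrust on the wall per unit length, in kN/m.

K_a1 = tan²(45°−39.2°/2) = 0.2255; K_a2 = tan²(45°−36.7°/2) = 0.2519.
Layer 1: σ at base = K_a1 γ₁ h₁ = 15.52 kPa; P₁ = ½×15.52×3.7 = 28.71.
Layer 2: σ_v at top = γ₁h₁ = 68.82; σ_h top = K_a2×68.82 = 17.33; σ_h base = K_a2×(68.82+16.5×3.8) = 33.12.
P₂ = ½(17.33+33.12)×3.8 = 95.87. Total P_a = 28.71+95.87 = 124.6 kN/m.

125 kN/m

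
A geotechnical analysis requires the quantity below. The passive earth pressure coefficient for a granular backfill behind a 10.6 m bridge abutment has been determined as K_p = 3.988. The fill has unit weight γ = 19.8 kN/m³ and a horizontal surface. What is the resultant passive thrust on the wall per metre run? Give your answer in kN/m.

P = ½ K_p γ H² = 0.5 × 3.988 × 19.8 × 10.6² = 4436 kN/m.

4440 kN/m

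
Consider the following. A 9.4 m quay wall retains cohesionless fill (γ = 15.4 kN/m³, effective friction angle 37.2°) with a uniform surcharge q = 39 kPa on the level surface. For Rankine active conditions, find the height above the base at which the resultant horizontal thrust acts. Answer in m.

3.68 m

K_a = 0.2464.
Triangular part P₁ = ½K_aγH² = 167.7 at H/3 = 3.133 m; rectangular part P₂ = K_a q H = 90.34 at H/2 = 4.700 m.
ȳ = (P₁·3.133 + P₂·4.700)/(P₁+P₂) = 3.682 m.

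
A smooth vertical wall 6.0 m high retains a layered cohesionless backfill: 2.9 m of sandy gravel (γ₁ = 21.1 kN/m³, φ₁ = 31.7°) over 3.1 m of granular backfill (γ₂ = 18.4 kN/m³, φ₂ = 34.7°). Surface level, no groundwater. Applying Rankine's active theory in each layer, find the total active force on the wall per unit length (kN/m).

K_a1 = tan²(45°−31.7°/2) = 0.3111; K_a2 = tan²(45°−34.7°/2) = 0.2745.
Layer 1: σ at base = K_a1 γ₁ h₁ = 19.03 kPa; P₁ = ½×19.03×2.9 = 27.60.
Layer 2: σ_v at top = γ₁h₁ = 61.19; σ_h top = K_a2×61.19 = 16.79; σ_h base = K_a2×(61.19+18.4×3.1) = 32.45.
P₂ = ½(16.79+32.45)×3.1 = 76.33. Total P_a = 27.60+76.33 = 103.9 kN/m.

104 kN/m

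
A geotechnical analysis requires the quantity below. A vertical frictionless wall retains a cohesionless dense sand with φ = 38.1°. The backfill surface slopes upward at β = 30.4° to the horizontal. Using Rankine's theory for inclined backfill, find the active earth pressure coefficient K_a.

K_a = cos β · (cos β − √(cos²β − cos²φ)) / (cos β + √(cos²β − cos²φ)).
cos β = 0.8625, cos φ = 0.7869, √(cos²β − cos²φ) = 0.3531.
K_a = 0.8625 × (0.8625 − 0.3531)/(0.8625 + 0.3531) = 0.3615.

0.361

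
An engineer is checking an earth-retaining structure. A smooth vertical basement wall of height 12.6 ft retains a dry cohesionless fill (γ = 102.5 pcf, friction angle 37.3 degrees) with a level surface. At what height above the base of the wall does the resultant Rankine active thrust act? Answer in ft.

4.20 ft

K_a = 0.2453.
The pressure distribution is triangular, so the resultant acts at H/3 above the base = 12.6/3 = 4.200 ft.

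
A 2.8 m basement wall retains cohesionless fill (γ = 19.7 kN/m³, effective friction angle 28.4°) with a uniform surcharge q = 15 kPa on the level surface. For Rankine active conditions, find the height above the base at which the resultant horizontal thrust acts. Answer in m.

1.10 m

K_a = 0.3554.
Triangular part P₁ = ½K_aγH² = 27.44 at H/3 = 0.9333 m; rectangular part P₂ = K_a q H = 14.93 at H/2 = 1.400 m.
ȳ = (P₁·0.9333 + P₂·1.400)/(P₁+P₂) = 1.098 m.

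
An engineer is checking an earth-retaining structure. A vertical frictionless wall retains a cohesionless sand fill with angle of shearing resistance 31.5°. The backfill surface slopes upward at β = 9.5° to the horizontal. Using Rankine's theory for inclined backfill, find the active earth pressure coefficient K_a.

0.326

K_a = cos β · (cos β − √(cos²β − cos²φ)) / (cos β + √(cos²β − cos²φ)).
cos β = 0.9863, cos φ = 0.8526, √(cos²β − cos²φ) = 0.4957.
K_a = 0.9863 × (0.9863 − 0.4957)/(0.9863 + 0.4957) = 0.3265.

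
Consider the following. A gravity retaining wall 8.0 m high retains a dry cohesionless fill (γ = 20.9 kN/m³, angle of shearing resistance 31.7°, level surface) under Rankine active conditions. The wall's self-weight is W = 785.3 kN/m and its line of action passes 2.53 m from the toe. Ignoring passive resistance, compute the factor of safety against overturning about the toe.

3.58

K_a = tan²(45° − 31.7°/2) = 0.3111.
P_a = ½K_aγH² = 0.5×0.3111×20.9×8.0² = 208.0 kN/m, acting at H/3 = 2.667 m above the base.
Overturning moment M_o = P_a × H/3 = 208.0 × 2.667 = 554.8.
Resisting moment M_r = W × 2.53 = 785.3 × 2.53 = 1987.
FS_overturning = M_r/M_o = 1987/554.8 = 3.581.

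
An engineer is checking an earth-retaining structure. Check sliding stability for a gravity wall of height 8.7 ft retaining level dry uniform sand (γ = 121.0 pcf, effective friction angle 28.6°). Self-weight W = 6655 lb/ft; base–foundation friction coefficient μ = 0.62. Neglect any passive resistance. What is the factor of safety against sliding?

K_a = tan²(45° − 28.6°/2) = 0.3525.
P_a = ½K_aγH² = 0.5×0.3525×121.0×8.7² = 1614 lb/ft, acting at H/3 = 2.900 ft above the base.
FS_sliding = μW / P_a = 0.62×6655 / 1614 = 2.556.

2.56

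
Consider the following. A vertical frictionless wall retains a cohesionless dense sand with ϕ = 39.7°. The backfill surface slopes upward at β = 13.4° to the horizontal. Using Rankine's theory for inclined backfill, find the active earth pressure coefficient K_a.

0.234

K_a = cos β · (cos β − √(cos²β − cos²φ)) / (cos β + √(cos²β − cos²φ)).
cos β = 0.9728, cos φ = 0.7694, √(cos²β − cos²φ) = 0.5952.
K_a = 0.9728 × (0.9728 − 0.5952)/(0.9728 + 0.5952) = 0.2342.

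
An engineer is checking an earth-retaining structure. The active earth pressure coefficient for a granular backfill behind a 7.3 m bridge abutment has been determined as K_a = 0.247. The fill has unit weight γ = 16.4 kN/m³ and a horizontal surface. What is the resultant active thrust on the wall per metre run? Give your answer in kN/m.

108 kN/m

P = ½ K_a γ H² = 0.5 × 0.247 × 16.4 × 7.3² = 107.9 kN/m.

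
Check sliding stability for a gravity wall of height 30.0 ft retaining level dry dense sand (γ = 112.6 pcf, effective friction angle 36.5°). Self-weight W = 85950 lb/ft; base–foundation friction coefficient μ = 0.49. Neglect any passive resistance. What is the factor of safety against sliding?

K_a = tan²(45° − 36.5°/2) = 0.2541.
P_a = ½K_aγH² = 0.5×0.2541×112.6×30.0² = 12870 lb/ft, acting at H/3 = 10.00 ft above the base.
FS_sliding = μW / P_a = 0.49×85950 / 12870 = 3.272.

3.27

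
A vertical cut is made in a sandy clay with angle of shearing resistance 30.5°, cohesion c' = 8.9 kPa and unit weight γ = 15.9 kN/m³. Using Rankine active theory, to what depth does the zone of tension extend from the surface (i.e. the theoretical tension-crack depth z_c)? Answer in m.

K_a = tan²(45° − 30.5°/2) = 0.3267; √K_a = 0.5715.
The active pressure is zero where K_a γ z = 2c√K_a, so z_c = 2c/(γ√K_a) = 2×8.9/(15.9×0.5715) = 1.959 m.

1.96 m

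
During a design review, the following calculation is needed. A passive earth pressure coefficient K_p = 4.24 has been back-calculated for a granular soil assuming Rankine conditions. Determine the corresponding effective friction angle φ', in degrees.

K_p = (1+sin φ)/(1−sin φ) ⇒ sin φ = (K_p − 1)/(K_p + 1) = 0.6183.
φ = arcsin(0.6183) = 38.19°.

38.2°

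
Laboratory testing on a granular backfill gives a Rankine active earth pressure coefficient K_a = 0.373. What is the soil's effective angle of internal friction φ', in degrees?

27.2°

K_a = tan²(45° − φ/2) ⇒ 45° − φ/2 = arctan(√0.373) = 31.41°.
φ = 2(45° − 31.41°) = 27.17°.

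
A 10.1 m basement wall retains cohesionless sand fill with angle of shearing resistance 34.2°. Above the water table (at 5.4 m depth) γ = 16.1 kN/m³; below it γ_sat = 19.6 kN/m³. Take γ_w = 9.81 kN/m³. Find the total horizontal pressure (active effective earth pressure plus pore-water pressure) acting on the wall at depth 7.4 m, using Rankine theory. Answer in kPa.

K_a = (1 − sin φ)/(1 + sin φ) = 0.2803.
γ' = 19.6 − 9.81 = 9.790 kN/m³.
Effective vertical stress at 7.4 m: σ'_v = 16.1×5.4 + 9.790×2.00 = 106.5 kPa.
σ'_h = K_a σ'_v = 0.2803 × 106.5 = 29.86 kPa; u = γ_w × 2.00 = 19.62 kPa.
Total σ_h = 29.86 + 19.62 = 49.48 kPa.

49.5 kPa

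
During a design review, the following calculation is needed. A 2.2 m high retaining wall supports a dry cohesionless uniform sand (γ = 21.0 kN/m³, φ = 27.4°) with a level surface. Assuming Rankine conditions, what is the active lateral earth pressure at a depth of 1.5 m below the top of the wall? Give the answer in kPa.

K_a = (1 − sin φ)/(1 + sin φ) = 0.3697.
σ_h = K_a γ z = 0.3697 × 21.0 × 1.5 = 11.64 kPa.

11.6 kPa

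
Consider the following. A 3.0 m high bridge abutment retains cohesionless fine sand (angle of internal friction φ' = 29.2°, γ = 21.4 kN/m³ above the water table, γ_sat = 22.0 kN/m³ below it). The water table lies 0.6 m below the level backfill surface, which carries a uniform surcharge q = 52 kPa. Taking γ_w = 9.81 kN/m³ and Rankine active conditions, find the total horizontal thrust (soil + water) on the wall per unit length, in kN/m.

K_a = tan²(45° − φ/2) = 0.3442.
γ' = 22.0 − 9.81 = 12.19 kN/m³. h₂ = H − d_w = 2.4 m.
σ'_h: at surface K_a·q = 17.90; at WT K_a(q+γd_w) = 22.32; at base K_a(q+γd_w+γ'h₂) = 32.39 kPa.
P₁ = ½(17.90+22.32)×0.6 = 12.07; P₂ = ½(22.32+32.39)×2.4 = 65.65; P_w = ½γ_w h₂² = 28.25.
Total = 12.07+65.65+28.25 = 106.0 kN/m.

106 kN/m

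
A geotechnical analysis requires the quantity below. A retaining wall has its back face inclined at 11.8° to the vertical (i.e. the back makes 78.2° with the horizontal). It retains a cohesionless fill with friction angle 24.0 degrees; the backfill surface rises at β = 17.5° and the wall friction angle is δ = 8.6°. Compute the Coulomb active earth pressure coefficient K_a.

K_a = sin²(α+φ) / [sin²α · sin(α−δ) · (1 + √{sin(φ+δ)sin(φ−β) / (sin(α−δ)sin(α+β))})²].
With α = 78.2°, φ = 24.0°, δ = 8.6°, β = 17.5°: K_a = 0.6746.

0.675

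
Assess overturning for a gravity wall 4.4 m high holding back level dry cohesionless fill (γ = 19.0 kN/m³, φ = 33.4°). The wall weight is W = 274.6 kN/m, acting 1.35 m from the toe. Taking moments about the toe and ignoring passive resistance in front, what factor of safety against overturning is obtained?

K_a = tan²(45° − 33.4°/2) = 0.2899.
P_a = ½K_aγH² = 0.5×0.2899×19.0×4.4² = 53.32 kN/m, acting at H/3 = 1.467 m above the base.
Overturning moment M_o = P_a × H/3 = 53.32 × 1.467 = 78.21.
Resisting moment M_r = W × 1.35 = 274.6 × 1.35 = 370.7.
FS_overturning = M_r/M_o = 370.7/78.21 = 4.740.

4.74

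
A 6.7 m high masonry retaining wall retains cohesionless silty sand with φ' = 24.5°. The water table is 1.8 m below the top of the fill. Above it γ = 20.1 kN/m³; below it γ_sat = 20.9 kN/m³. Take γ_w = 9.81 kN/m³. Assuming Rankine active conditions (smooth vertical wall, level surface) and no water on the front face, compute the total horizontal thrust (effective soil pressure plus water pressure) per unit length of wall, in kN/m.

260 kN/m

K_a = tan²(45° − φ/2) = 0.4137.
γ' = 20.9 − 9.81 = 11.09 kN/m³. Depth below WT = 4.9 m.
σ'_h at WT = K_a γ d_w = 14.97 kPa; at base = 14.97 + K_a γ' × 4.9 = 37.45 kPa.
P₁ (0–1.8 m) = ½×14.97×1.8 = 13.47. P₂ (1.8–6.7 m) = ½(14.97+37.45)×4.9 = 128.4.
P_w = ½ γ_w h₂² = 0.5×9.81×4.9² = 117.8. Total = 13.47+128.4+117.8 = 259.7 kN/m.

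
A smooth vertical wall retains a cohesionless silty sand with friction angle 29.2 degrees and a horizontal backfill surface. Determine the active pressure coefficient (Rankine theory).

0.344

K_a = tan²(45° − φ/2) = tan²(30.40°) = 0.3442.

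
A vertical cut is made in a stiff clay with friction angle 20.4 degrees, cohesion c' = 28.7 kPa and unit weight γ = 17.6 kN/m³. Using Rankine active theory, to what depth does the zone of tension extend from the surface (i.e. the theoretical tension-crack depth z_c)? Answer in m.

4.69 m

K_a = tan²(45° − 20.4°/2) = 0.4831; √K_a = 0.6950.
The active pressure is zero where K_a γ z = 2c√K_a, so z_c = 2c/(γ√K_a) = 2×28.7/(17.6×0.6950) = 4.692 m.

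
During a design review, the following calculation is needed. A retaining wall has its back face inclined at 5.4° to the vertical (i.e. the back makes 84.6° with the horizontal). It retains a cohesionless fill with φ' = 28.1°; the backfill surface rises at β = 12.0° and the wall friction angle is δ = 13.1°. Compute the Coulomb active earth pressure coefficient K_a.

K_a = sin²(α+φ) / [sin²α · sin(α−δ) · (1 + √{sin(φ+δ)sin(φ−β) / (sin(α−δ)sin(α+β))})²].
With α = 84.6°, φ = 28.1°, δ = 13.1°, β = 12.0°: K_a = 0.4365.

0.436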